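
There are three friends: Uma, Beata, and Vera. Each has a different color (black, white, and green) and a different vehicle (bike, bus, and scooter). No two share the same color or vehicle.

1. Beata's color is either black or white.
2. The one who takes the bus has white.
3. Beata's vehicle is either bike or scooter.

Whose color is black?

With clues 1–3, Uma and Vera are impossible for the one with color black.
That leaves Beata.

Beata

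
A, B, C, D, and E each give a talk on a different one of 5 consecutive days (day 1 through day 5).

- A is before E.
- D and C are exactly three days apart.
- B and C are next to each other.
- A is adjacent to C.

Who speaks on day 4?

With clues 1–2, A is ruled out for day 4.
With clues 1–4, B, C, and D are ruled out for day 4.
So day 4 is E.

E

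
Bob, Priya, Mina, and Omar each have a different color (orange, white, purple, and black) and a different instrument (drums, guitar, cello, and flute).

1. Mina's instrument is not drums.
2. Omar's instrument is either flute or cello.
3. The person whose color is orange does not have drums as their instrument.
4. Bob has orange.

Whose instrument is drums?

Priya

Clue 1 rules out Mina for the one with instrument drums.
With clues 1–2, Omar is impossible for the one with instrument drums.
With clues 1–4, Bob is impossible for the one with instrument drums.
That leaves Priya.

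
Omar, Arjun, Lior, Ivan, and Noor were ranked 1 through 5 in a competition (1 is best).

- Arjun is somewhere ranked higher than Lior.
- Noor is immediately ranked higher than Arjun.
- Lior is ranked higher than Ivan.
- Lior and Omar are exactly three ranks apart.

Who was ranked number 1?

Omar

With clue 1, Lior is ruled out for rank 1.
With clues 1–2, Arjun is ruled out for rank 1.
With clues 1–3, Ivan is ruled out for rank 1.
With clues 1–4, Noor is ruled out for rank 1.
So rank 1 is Omar.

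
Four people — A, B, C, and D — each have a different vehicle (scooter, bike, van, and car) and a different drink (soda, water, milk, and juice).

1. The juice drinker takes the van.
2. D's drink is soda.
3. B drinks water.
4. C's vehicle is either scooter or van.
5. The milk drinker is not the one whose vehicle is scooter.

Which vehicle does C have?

van

With clues 1–4, bike and car are impossible for C's vehicle.
With clues 1–5, scooter is impossible for C's vehicle.
That leaves van.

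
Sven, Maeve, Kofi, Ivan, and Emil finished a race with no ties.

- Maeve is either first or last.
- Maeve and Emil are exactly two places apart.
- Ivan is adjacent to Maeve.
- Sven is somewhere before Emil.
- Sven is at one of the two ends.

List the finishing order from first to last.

Sven, Kofi, Emil, Ivan, Maeve

From clue 1: Maeve is in {1,5}.
From clues 1–2: Emil → place 3.
From clues 1–3: Maeve is in {1,5}.
From clues 1–4: Ivan → place 4, Maeve → place 5.
From clues 1–5: Sven → place 1, Kofi → place 2.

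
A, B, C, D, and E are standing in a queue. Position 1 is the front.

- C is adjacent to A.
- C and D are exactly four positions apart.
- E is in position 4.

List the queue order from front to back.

From clues 1–2: A is in {2,4}.
From clues 1–3: C → position 1, A → position 2, B → position 3, E → position 4, D → position 5.

C, A, B, E, D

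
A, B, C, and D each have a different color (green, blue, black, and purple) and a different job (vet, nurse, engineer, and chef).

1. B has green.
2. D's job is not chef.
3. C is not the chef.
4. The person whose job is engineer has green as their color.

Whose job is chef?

With clues 1–2, D is impossible for the one with job chef.
With clues 1–3, C is impossible for the one with job chef.
With clues 1–4, B is impossible for the one with job chef.
That leaves A.

A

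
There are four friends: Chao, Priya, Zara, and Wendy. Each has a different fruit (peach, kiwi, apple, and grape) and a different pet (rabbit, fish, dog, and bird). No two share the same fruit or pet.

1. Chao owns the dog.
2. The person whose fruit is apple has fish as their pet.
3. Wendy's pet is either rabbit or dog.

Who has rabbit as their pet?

Wendy

Clue 1 rules out Chao for the one with pet rabbit.
With clues 1–3, Priya and Zara are impossible for the one with pet rabbit.
That leaves Wendy.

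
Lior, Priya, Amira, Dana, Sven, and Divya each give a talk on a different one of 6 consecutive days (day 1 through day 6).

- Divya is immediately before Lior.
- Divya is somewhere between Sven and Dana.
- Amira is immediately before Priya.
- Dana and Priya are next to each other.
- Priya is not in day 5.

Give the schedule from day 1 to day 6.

Amira, Priya, Dana, Divya, Lior, Sven

From clue 1: Lior is in {2,3,4,5,6}.
From clues 1–2: Lior is in {3,4,5}.
From clues 1–3: Lior is in {3,5}.
From clues 1–5: Amira → day 1, Priya → day 2, Dana → day 3, Divya → day 4, Lior → day 5, Sven → day 6.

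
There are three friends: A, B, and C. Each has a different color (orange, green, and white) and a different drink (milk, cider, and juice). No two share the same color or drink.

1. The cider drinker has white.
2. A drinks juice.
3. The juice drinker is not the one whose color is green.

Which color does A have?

orange

With clues 1–2, white is impossible for A's color.
With clues 1–3, green is impossible for A's color.
That leaves orange.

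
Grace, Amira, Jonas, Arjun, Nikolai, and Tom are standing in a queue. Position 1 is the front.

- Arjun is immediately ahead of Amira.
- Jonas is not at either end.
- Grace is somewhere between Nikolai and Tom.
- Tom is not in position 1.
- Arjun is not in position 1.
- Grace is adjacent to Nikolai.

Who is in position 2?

Grace

With clues 1–3, Nikolai and Tom are ruled out for position 2.
With clues 1–5, Amira is ruled out for position 2.
With clues 1–6, Arjun and Jonas are ruled out for position 2.
So position 2 is Grace.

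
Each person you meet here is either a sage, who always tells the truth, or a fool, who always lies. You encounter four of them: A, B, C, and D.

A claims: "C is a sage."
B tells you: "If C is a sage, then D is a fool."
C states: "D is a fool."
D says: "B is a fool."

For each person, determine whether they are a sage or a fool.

Consider A. Suppose A is a fool.
Then no assignment of the remaining roles makes every statement match its speaker's type — contradiction.
So A is a sage.
Consider B. Suppose B is a fool.
Then no assignment of the remaining roles makes every statement match its speaker's type — contradiction.
So B is a sage.
With that fixed, D's statement is false, so D is a fool.
With that fixed, C's statement is true, so C is a sage.

A: sage, B: sage, C: sage, D: fool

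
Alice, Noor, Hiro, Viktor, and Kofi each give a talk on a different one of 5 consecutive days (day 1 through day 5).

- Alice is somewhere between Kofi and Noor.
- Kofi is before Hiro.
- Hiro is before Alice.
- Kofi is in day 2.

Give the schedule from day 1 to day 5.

From clue 1: Alice is in {2,3,4}.
From clues 1–3: Alice is in {3,4}.
From clues 1–4: Viktor → day 1, Kofi → day 2, Hiro → day 3, Alice → day 4, Noor → day 5.

Viktor, Kofi, Hiro, Alice, Noor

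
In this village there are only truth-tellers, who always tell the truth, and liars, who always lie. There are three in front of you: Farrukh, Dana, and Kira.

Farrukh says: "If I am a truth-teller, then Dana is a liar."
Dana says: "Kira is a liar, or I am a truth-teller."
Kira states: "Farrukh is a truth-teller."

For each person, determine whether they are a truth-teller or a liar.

Consider Farrukh. Suppose Farrukh is a liar.
Then Farrukh's own statement would have to be false, but it can't be — contradiction.
So Farrukh is a truth-teller.
With that fixed, Kira's statement is true, so Kira is a truth-teller.
Consider Dana. Suppose Dana is a truth-teller.
Then Farrukh's statement comes out false, contradicting Farrukh being a truth-teller.
So Dana is a liar.

Farrukh: truth-teller, Dana: liar, Kira: truth-teller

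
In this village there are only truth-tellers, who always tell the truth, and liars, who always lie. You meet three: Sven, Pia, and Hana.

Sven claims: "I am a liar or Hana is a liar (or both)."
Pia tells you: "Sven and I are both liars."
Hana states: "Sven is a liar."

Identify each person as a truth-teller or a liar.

Sven: truth-teller, Pia: liar, Hana: liar

Consider Sven. Suppose Sven is a liar.
Then Sven's own statement would have to be false, but it can't be — contradiction.
So Sven is a truth-teller.
With that fixed, Pia's statement is false, so Pia is a liar.
With that fixed, Hana's statement is false, so Hana is a liar.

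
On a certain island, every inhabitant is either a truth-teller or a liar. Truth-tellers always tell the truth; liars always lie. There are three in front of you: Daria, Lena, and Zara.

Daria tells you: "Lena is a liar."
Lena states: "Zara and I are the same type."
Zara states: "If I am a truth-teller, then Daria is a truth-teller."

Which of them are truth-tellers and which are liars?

Daria: truth-teller, Lena: liar, Zara: truth-teller

Consider Daria. Suppose Daria is a liar.
Then whichever role Zara has, Zara's statement has the wrong truth value — contradiction.
So Daria is a truth-teller.
With that fixed, Zara's statement is true, so Zara is a truth-teller.
Consider Lena. Suppose Lena is a truth-teller.
Then Daria's statement comes out false, contradicting Daria being a truth-teller.
So Lena is a liar.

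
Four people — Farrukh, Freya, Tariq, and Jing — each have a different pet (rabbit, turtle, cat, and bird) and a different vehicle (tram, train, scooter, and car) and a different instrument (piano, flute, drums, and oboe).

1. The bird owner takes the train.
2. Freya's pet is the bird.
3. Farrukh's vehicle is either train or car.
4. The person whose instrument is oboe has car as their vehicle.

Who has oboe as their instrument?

With clues 1–4, Freya, Jing, and Tariq are impossible for the one with instrument oboe.
That leaves Farrukh.

Farrukh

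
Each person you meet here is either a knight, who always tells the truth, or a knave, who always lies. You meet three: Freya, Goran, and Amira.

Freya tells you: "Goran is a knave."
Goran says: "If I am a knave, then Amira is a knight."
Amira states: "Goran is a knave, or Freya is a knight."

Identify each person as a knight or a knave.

Consider Freya. Suppose Freya is a knight.
Then no assignment of the remaining roles makes every statement match its speaker's type — contradiction.
So Freya is a knave.
Consider Goran. Suppose Goran is a knave.
Then Freya's statement comes out true, contradicting Freya being a knave.
So Goran is a knight.
With that fixed, Amira's statement is false, so Amira is a knave.

Freya: knave, Goran: knight, Amira: knave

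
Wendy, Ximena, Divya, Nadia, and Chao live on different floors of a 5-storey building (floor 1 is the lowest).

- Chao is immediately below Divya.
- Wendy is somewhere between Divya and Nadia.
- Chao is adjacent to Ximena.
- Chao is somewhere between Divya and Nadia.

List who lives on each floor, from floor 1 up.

From clue 1: Divya is in {2,3,4,5}.
From clues 1–2: Wendy is in {2,3,4}.
From clues 1–3: Wendy is in {2,4}.
From clues 1–4: Nadia → floor 1, Wendy → floor 2, Ximena → floor 3, Chao → floor 4, Divya → floor 5.

Nadia, Wendy, Ximena, Chao, Divya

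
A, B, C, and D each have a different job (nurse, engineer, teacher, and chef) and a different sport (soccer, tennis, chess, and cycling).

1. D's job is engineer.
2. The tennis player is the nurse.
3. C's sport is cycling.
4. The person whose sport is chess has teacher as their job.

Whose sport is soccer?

With clues 1–3, C is impossible for the one with sport soccer.
With clues 1–4, A and B are impossible for the one with sport soccer.
That leaves D.

D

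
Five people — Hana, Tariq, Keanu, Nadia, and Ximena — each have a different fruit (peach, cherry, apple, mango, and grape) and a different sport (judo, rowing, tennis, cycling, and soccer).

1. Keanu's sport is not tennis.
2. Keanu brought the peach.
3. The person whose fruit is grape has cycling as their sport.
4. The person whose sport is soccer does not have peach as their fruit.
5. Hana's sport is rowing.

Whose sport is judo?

Keanu

With clues 1–5, Hana, Nadia, Tariq, and Ximena are impossible for the one with sport judo.
That leaves Keanu.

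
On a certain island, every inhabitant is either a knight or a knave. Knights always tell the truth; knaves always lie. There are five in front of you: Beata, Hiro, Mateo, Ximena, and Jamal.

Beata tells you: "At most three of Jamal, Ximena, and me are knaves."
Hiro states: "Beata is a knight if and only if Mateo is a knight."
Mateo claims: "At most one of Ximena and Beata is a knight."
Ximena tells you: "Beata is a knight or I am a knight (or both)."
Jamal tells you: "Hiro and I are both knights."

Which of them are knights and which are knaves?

Beata: knight, Hiro: knave, Mateo: knave, Ximena: knight, Jamal: knave

Regardless of anyone's role, Beata's statement is true, so Beata is a knight.
With that fixed, Ximena's statement is true, so Ximena is a knight.
With that fixed, Mateo's statement is false, so Mateo is a knave.
With that fixed, Hiro's statement is false, so Hiro is a knave.
With that fixed, Jamal's statement is false, so Jamal is a knave.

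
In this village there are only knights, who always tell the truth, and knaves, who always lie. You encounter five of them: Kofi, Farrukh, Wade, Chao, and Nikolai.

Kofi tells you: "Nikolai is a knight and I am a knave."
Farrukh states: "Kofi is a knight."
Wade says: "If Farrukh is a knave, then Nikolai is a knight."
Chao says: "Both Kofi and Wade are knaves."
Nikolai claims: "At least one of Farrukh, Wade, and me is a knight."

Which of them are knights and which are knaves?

Consider Kofi. Suppose Kofi is a knight.
Then Kofi's own statement would have to be true, but it can't be — contradiction.
So Kofi is a knave.
With that fixed, Farrukh's statement is false, so Farrukh is a knave.
Consider Wade. Suppose Wade is a knight.
Then no assignment of the remaining roles makes every statement match its speaker's type — contradiction.
So Wade is a knave.
With that fixed, Chao's statement is true, so Chao is a knight.
Consider Nikolai. Suppose Nikolai is a knight.
Then Kofi's statement comes out true, contradicting Kofi being a knave.
So Nikolai is a knave.

Kofi: knave, Farrukh: knave, Wade: knave, Chao: knight, Nikolai: knave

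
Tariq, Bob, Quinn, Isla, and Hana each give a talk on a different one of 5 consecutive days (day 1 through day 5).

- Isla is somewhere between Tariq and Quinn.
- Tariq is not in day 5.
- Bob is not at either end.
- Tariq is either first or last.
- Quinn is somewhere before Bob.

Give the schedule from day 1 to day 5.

From clue 1: Isla is in {2,3,4}.
From clues 1–3: Bob is in {2,3,4}.
From clues 1–4: Tariq → day 1.
From clues 1–5: Isla → day 2, Quinn → day 3, Bob → day 4, Hana → day 5.

Tariq, Isla, Quinn, Bob, Hana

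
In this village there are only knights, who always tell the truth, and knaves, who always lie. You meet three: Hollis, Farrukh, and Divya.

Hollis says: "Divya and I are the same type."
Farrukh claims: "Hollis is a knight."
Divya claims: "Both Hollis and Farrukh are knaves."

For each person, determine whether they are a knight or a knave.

Hollis: knave, Farrukh: knave, Divya: knight

Consider Hollis. Suppose Hollis is a knight.
Then no assignment of the remaining roles makes every statement match its speaker's type — contradiction.
So Hollis is a knave.
With that fixed, Farrukh's statement is false, so Farrukh is a knave.
With that fixed, Divya's statement is true, so Divya is a knight.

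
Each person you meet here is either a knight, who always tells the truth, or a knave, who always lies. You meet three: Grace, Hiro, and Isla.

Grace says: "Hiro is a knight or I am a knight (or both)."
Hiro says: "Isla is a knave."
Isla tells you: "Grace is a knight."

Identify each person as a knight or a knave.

Consider Grace. Suppose Grace is a knave.
Then no assignment of the remaining roles makes every statement match its speaker's type — contradiction.
So Grace is a knight.
With that fixed, Isla's statement is true, so Isla is a knight.
With that fixed, Hiro's statement is false, so Hiro is a knave.

Grace: knight, Hiro: knave, Isla: knight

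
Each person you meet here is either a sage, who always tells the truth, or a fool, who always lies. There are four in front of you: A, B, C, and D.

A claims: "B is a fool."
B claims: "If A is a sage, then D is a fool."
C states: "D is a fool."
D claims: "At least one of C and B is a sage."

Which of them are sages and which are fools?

Consider A. Suppose A is a sage.
Then no assignment of the remaining roles makes every statement match its speaker's type — contradiction.
So A is a fool.
With that fixed, B's statement is true, so B is a sage.
With that fixed, D's statement is true, so D is a sage.
With that fixed, C's statement is false, so C is a fool.

A: fool, B: sage, C: fool, D: sage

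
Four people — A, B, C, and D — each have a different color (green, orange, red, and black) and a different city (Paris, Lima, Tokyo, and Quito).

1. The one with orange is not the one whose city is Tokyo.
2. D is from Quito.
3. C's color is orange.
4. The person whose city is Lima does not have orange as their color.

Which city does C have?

With clues 1–2, Quito is impossible for C's city.
With clues 1–3, Tokyo is impossible for C's city.
With clues 1–4, Lima is impossible for C's city.
That leaves Paris.

Paris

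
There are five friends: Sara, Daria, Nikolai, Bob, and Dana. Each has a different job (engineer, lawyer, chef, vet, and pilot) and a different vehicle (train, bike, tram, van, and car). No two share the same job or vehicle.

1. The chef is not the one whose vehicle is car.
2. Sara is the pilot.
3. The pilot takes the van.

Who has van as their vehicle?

Sara

With clues 1–3, Bob, Dana, Daria, and Nikolai are impossible for the one with vehicle van.
That leaves Sara.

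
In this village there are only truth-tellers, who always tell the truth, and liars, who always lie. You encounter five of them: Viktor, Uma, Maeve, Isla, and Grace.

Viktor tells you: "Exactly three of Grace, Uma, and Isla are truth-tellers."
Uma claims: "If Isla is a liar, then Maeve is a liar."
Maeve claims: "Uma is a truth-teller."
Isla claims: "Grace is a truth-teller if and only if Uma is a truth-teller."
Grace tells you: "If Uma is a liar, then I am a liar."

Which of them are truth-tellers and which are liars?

Viktor: truth-teller, Uma: truth-teller, Maeve: truth-teller, Isla: truth-teller, Grace: truth-teller

Consider Viktor. Suppose Viktor is a liar.
Then no assignment of the remaining roles makes every statement match its speaker's type — contradiction.
So Viktor is a truth-teller.
Consider Uma. Suppose Uma is a liar.
Then Viktor's statement comes out false, contradicting Viktor being a truth-teller.
So Uma is a truth-teller.
With that fixed, Maeve's statement is true, so Maeve is a truth-teller.
With that fixed, Grace's statement is true, so Grace is a truth-teller.
With that fixed, Isla's statement is true, so Isla is a truth-teller.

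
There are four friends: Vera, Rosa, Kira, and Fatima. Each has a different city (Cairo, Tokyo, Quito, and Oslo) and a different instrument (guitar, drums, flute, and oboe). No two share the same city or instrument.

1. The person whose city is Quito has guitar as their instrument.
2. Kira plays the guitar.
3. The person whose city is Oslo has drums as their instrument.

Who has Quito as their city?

Kira

With clues 1–2, Fatima, Rosa, and Vera are impossible for the one with city Quito.
That leaves Kira.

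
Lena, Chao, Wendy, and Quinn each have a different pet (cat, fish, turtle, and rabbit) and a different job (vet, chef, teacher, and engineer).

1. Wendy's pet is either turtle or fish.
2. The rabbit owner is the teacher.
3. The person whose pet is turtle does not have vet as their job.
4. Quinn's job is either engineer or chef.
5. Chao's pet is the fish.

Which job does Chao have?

With clues 1–5, chef, engineer, and teacher are impossible for Chao's job.
That leaves vet.

vet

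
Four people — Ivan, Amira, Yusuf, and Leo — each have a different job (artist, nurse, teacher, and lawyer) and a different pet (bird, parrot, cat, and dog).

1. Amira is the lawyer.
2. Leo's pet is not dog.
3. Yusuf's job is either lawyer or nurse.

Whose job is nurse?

Clue 1 rules out Amira for the one with job nurse.
With clues 1–3, Ivan and Leo are impossible for the one with job nurse.
That leaves Yusuf.

Yusuf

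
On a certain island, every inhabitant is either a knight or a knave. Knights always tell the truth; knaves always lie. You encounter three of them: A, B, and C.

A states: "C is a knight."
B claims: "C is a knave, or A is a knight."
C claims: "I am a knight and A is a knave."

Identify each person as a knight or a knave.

A: knave, B: knight, C: knave

Consider A. Suppose A is a knight.
Then no assignment of the remaining roles makes every statement match its speaker's type — contradiction.
So A is a knave.
Consider B. Suppose B is a knave.
Then no assignment of the remaining roles makes every statement match its speaker's type — contradiction.
So B is a knight.
Consider C. Suppose C is a knight.
Then A's statement comes out true, contradicting A being a knave.
So C is a knave.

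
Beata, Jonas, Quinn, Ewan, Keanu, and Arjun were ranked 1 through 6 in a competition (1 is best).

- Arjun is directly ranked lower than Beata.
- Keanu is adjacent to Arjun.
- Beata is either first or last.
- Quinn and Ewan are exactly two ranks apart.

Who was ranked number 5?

With clues 1–2, Beata is ruled out for rank 5.
With clues 1–3, Arjun and Keanu are ruled out for rank 5.
With clues 1–4, Ewan and Quinn are ruled out for rank 5.
So rank 5 is Jonas.

Jonas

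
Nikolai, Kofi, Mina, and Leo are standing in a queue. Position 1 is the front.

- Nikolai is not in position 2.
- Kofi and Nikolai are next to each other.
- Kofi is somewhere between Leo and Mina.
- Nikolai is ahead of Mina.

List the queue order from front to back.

Leo, Kofi, Nikolai, Mina

From clue 1: Nikolai is in {1,3,4}.
From clues 1–3: Kofi → position 2, Nikolai → position 3.
From clues 1–4: Leo → position 1, Mina → position 4.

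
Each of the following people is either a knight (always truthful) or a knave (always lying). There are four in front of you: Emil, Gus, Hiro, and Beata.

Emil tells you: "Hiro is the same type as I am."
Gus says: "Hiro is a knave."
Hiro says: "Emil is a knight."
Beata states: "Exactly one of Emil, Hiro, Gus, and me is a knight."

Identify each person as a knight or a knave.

Consider Emil. Suppose Emil is a knave.
Then no assignment of the remaining roles makes every statement match its speaker's type — contradiction.
So Emil is a knight.
With that fixed, Hiro's statement is true, so Hiro is a knight.
With that fixed, Beata's statement is false, so Beata is a knave.
With that fixed, Gus's statement is false, so Gus is a knave.

Emil: knight, Gus: knave, Hiro: knight, Beata: knave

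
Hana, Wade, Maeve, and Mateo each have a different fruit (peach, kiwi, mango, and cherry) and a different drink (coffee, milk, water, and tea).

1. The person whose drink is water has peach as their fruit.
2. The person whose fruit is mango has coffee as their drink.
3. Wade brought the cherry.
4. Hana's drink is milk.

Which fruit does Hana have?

kiwi

With clues 1–3, cherry is impossible for Hana's fruit.
With clues 1–4, mango and peach are impossible for Hana's fruit.
That leaves kiwi.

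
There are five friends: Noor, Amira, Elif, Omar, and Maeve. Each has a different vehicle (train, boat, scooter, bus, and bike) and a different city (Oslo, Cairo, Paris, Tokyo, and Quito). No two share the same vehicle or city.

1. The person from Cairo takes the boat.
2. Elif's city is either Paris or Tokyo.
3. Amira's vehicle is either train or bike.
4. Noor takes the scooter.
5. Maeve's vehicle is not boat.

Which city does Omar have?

With clues 1–5, Oslo, Paris, Quito, and Tokyo are impossible for Omar's city.
That leaves Cairo.

Cairo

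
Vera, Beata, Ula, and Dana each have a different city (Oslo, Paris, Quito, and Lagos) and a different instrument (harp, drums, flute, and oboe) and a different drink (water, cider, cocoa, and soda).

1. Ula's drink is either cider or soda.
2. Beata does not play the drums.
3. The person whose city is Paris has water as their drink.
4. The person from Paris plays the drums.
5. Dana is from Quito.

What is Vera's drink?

water

With clues 1–5, cider, cocoa, and soda are impossible for Vera's drink.
That leaves water.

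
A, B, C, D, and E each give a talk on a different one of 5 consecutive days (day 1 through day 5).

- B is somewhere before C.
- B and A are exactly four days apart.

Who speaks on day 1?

With clue 1, C is ruled out for day 1.
With clues 1–2, A, D, and E are ruled out for day 1.
So day 1 is B.

B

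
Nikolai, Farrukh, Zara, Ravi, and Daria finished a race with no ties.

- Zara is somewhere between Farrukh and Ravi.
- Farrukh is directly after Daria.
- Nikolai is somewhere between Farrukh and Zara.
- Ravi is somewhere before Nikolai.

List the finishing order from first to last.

Ravi, Zara, Nikolai, Daria, Farrukh

From clue 1: Zara is in {2,3,4}.
From clues 1–3: Nikolai → place 3.
From clues 1–4: Ravi → place 1, Zara → place 2, Daria → place 4, Farrukh → place 5.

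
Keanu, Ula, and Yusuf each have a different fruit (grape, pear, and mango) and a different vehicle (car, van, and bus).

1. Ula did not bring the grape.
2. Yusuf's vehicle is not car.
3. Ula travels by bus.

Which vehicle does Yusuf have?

With clues 1–2, car is impossible for Yusuf's vehicle.
With clues 1–3, bus is impossible for Yusuf's vehicle.
That leaves van.

van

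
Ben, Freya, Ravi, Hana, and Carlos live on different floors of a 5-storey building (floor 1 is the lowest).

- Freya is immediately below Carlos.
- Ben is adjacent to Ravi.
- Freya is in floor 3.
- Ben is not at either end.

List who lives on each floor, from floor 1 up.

Ravi, Ben, Freya, Carlos, Hana

From clue 1: Freya is in {1,2,3,4}.
From clues 1–2: Hana is in {1,3,5}.
From clues 1–3: Freya → floor 3, Carlos → floor 4, Hana → floor 5.
From clues 1–4: Ravi → floor 1, Ben → floor 2.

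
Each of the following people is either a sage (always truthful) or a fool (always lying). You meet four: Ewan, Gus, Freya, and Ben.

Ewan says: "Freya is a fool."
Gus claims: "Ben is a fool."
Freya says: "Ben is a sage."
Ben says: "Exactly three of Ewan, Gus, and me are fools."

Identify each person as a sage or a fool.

Consider Ewan. Suppose Ewan is a fool.
Then no assignment of the remaining roles makes every statement match its speaker's type — contradiction.
So Ewan is a sage.
With that fixed, Ben's statement is false, so Ben is a fool.
With that fixed, Gus's statement is true, so Gus is a sage.
With that fixed, Freya's statement is false, so Freya is a fool.

Ewan: sage, Gus: sage, Freya: fool, Ben: fool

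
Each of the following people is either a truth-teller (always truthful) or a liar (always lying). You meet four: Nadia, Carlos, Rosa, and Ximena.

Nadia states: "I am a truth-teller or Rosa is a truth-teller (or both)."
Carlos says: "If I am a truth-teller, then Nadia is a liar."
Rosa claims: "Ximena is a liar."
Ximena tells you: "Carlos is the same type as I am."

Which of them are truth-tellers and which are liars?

Nadia: liar, Carlos: truth-teller, Rosa: liar, Ximena: truth-teller

Consider Nadia. Suppose Nadia is a truth-teller.
Then whichever role Carlos has, Carlos's statement has the wrong truth value — contradiction.
So Nadia is a liar.
With that fixed, Carlos's statement is true, so Carlos is a truth-teller.
Consider Rosa. Suppose Rosa is a truth-teller.
Then Nadia's statement comes out true, contradicting Nadia being a liar.
So Rosa is a liar.
Consider Ximena. Suppose Ximena is a liar.
Then Rosa's statement comes out true, contradicting Rosa being a liar.
So Ximena is a truth-teller.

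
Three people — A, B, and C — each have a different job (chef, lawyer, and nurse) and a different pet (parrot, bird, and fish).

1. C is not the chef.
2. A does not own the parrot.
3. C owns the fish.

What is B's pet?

parrot

With clues 1–3, bird and fish are impossible for B's pet.
That leaves parrot.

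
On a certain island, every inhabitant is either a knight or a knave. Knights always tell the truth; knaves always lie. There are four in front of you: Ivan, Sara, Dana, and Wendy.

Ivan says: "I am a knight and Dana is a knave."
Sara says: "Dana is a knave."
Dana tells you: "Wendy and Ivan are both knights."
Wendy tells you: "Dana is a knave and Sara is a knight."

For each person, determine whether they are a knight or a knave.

Consider Ivan. Suppose Ivan is a knight.
Then no assignment of the remaining roles makes every statement match its speaker's type — contradiction.
So Ivan is a knave.
With that fixed, Dana's statement is false, so Dana is a knave.
With that fixed, Sara's statement is true, so Sara is a knight.
With that fixed, Wendy's statement is true, so Wendy is a knight.

Ivan: knave, Sara: knight, Dana: knave, Wendy: knight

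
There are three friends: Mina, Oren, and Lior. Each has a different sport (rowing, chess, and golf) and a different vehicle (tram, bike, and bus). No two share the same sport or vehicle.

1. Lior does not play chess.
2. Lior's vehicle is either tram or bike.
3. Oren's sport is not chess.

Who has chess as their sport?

Clue 1 rules out Lior for the one with sport chess.
With clues 1–3, Oren is impossible for the one with sport chess.
That leaves Mina.

Mina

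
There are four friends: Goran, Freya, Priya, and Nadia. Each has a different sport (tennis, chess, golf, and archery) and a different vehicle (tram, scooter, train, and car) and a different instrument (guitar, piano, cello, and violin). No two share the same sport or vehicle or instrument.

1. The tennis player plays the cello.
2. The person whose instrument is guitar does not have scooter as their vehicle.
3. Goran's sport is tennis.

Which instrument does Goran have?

With clues 1–3, guitar, piano, and violin are impossible for Goran's instrument.
That leaves cello.

cello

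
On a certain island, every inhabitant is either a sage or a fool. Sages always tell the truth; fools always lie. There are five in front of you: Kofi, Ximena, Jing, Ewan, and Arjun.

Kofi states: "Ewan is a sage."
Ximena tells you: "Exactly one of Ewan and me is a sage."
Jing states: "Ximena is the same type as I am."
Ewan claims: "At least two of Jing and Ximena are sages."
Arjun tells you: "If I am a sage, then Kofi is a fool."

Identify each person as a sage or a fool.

Consider Kofi. Suppose Kofi is a sage.
Then whichever role Arjun has, Arjun's statement has the wrong truth value — contradiction.
So Kofi is a fool.
With that fixed, Arjun's statement is true, so Arjun is a sage.
Consider Ximena. Suppose Ximena is a fool.
Then whichever role Jing has, Jing's statement has the wrong truth value — contradiction.
So Ximena is a sage.
Consider Jing. Suppose Jing is a sage.
Then no assignment of the remaining roles makes every statement match its speaker's type — contradiction.
So Jing is a fool.
With that fixed, Ewan's statement is false, so Ewan is a fool.

Kofi: fool, Ximena: sage, Jing: fool, Ewan: fool, Arjun: sage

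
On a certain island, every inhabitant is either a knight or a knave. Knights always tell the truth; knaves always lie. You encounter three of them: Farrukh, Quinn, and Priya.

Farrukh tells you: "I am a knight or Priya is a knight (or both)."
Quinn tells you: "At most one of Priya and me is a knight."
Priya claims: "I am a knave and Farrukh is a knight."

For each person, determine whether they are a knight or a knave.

Farrukh: knave, Quinn: knight, Priya: knave

Consider Farrukh. Suppose Farrukh is a knight.
Then whichever role Priya has, Priya's statement has the wrong truth value — contradiction.
So Farrukh is a knave.
With that fixed, Priya's statement is false, so Priya is a knave.
With that fixed, Quinn's statement is true, so Quinn is a knight.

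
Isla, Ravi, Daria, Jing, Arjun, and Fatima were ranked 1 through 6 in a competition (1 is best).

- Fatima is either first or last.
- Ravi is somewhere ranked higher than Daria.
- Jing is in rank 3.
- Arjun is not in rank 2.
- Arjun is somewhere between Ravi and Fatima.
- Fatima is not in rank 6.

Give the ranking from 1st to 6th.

Fatima, Isla, Jing, Arjun, Ravi, Daria

From clue 1: Fatima is in {1,6}.
From clues 1–3: Jing → rank 3.
From clues 1–4: Fatima is in {1,6}.
From clues 1–5: Arjun is in {4,5}.
From clues 1–6: Fatima → rank 1, Isla → rank 2, Arjun → rank 4, Ravi → rank 5, Daria → rank 6.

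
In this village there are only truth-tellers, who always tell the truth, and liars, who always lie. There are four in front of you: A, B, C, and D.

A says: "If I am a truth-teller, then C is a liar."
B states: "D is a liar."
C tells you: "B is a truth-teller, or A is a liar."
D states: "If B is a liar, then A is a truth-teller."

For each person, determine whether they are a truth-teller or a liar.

Consider A. Suppose A is a liar.
Then A's own statement would have to be false, but it can't be — contradiction.
So A is a truth-teller.
With that fixed, D's statement is true, so D is a truth-teller.
With that fixed, B's statement is false, so B is a liar.
With that fixed, C's statement is false, so C is a liar.

A: truth-teller, B: liar, C: liar, D: truth-teller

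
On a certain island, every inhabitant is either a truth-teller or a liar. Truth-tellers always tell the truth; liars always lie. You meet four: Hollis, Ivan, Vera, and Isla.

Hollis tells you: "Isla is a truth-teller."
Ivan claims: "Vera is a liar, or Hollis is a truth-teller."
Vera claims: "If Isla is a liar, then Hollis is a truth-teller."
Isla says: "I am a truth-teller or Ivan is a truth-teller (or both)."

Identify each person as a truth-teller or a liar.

Consider Hollis. Suppose Hollis is a liar.
Then no assignment of the remaining roles makes every statement match its speaker's type — contradiction.
So Hollis is a truth-teller.
With that fixed, Ivan's statement is true, so Ivan is a truth-teller.
With that fixed, Vera's statement is true, so Vera is a truth-teller.
With that fixed, Isla's statement is true, so Isla is a truth-teller.

Hollis: truth-teller, Ivan: truth-teller, Vera: truth-teller, Isla: truth-teller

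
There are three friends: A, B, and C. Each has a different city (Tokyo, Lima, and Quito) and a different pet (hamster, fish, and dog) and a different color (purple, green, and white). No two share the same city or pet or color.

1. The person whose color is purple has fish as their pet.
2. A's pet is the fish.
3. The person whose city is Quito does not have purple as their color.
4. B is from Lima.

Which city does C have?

Quito

With clues 1–4, Lima and Tokyo are impossible for C's city.
That leaves Quito.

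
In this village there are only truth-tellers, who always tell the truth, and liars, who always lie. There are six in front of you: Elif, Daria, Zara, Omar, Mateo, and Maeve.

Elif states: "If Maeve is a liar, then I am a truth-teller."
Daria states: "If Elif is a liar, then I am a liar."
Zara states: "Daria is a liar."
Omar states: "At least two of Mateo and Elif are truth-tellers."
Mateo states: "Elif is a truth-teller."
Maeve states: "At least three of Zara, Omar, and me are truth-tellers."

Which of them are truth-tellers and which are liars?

Elif: truth-teller, Daria: truth-teller, Zara: liar, Omar: truth-teller, Mateo: truth-teller, Maeve: liar

Consider Elif. Suppose Elif is a liar.
Then whichever role Daria has, Daria's statement has the wrong truth value — contradiction.
So Elif is a truth-teller.
With that fixed, Daria's statement is true, so Daria is a truth-teller.
With that fixed, Zara's statement is false, so Zara is a liar.
With that fixed, Mateo's statement is true, so Mateo is a truth-teller.
With that fixed, Maeve's statement is false, so Maeve is a liar.
With that fixed, Omar's statement is true, so Omar is a truth-teller.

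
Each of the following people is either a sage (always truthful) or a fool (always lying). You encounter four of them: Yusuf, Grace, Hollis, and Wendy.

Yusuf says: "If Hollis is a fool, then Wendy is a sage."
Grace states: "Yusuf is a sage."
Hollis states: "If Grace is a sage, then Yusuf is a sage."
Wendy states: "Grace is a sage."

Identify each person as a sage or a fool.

Consider Yusuf. Suppose Yusuf is a fool.
Then no assignment of the remaining roles makes every statement match its speaker's type — contradiction.
So Yusuf is a sage.
With that fixed, Grace's statement is true, so Grace is a sage.
With that fixed, Hollis's statement is true, so Hollis is a sage.
With that fixed, Wendy's statement is true, so Wendy is a sage.

Yusuf: sage, Grace: sage, Hollis: sage, Wendy: sage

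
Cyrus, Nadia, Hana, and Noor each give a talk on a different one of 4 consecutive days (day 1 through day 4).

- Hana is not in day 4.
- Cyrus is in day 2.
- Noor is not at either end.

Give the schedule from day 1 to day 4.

Hana, Cyrus, Noor, Nadia

From clue 1: Hana is in {1,2,3}.
From clues 1–2: Cyrus → day 2.
From clues 1–3: Hana → day 1, Noor → day 3, Nadia → day 4.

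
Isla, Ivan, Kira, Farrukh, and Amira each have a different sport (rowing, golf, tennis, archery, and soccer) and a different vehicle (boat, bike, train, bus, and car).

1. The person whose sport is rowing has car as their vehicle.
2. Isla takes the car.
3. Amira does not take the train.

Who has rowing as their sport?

With clues 1–2, Amira, Farrukh, Ivan, and Kira are impossible for the one with sport rowing.
That leaves Isla.

Isla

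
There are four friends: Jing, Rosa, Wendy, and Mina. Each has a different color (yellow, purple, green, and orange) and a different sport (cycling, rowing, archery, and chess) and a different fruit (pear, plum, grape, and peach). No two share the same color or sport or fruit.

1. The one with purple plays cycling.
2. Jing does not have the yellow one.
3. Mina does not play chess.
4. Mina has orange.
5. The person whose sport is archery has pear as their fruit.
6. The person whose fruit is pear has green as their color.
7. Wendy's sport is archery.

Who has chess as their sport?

With clues 1–3, Mina is impossible for the one with sport chess.
With clues 1–6, Jing is impossible for the one with sport chess.
With clues 1–7, Wendy is impossible for the one with sport chess.
That leaves Rosa.

Rosa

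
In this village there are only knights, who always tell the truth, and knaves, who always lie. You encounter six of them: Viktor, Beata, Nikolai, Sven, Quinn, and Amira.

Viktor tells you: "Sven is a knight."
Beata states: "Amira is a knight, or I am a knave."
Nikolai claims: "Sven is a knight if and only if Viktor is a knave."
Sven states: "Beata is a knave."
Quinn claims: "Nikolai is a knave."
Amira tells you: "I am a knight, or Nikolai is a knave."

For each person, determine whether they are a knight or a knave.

Consider Viktor. Suppose Viktor is a knight.
Then no assignment of the remaining roles makes every statement match its speaker's type — contradiction.
So Viktor is a knave.
Consider Beata. Suppose Beata is a knave.
Then Beata's own statement would have to be false, but it can't be — contradiction.
So Beata is a knight.
With that fixed, Sven's statement is false, so Sven is a knave.
With that fixed, Nikolai's statement is false, so Nikolai is a knave.
With that fixed, Quinn's statement is true, so Quinn is a knight.
With that fixed, Amira's statement is true, so Amira is a knight.

Viktor: knave, Beata: knight, Nikolai: knave, Sven: knave, Quinn: knight, Amira: knight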